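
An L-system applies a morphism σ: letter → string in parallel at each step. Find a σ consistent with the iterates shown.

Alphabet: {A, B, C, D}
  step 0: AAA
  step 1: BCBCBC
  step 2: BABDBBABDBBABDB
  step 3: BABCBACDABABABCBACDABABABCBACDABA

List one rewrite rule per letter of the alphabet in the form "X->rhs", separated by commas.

  step 2 ⇒ step 3: BABDBBABDBBABDB ⇒ BA·BC·BA·CDA·BA·BA·BC·BA·CDA·BA·BA·BC·BA·CDA·BA
    A ↦ BC
    B ↦ BA
    D ↦ CDA
  step 1 ⇒ step 2: BCBCBC ⇒ BA·BDB·BA·BDB·BA·BDB
    C ↦ BDB

A->BC, B->BA, C->BDB, D->CDA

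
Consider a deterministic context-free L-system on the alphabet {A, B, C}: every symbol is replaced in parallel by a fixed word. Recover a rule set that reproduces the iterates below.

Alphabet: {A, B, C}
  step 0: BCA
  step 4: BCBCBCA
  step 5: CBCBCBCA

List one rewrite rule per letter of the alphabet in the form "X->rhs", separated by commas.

A->CA, B->C, C->B

  step 4 ⇒ step 5: BCBCBCA ⇒ C·B·C·B·C·B·CA
    A ↦ CA
    B ↦ C
    C ↦ B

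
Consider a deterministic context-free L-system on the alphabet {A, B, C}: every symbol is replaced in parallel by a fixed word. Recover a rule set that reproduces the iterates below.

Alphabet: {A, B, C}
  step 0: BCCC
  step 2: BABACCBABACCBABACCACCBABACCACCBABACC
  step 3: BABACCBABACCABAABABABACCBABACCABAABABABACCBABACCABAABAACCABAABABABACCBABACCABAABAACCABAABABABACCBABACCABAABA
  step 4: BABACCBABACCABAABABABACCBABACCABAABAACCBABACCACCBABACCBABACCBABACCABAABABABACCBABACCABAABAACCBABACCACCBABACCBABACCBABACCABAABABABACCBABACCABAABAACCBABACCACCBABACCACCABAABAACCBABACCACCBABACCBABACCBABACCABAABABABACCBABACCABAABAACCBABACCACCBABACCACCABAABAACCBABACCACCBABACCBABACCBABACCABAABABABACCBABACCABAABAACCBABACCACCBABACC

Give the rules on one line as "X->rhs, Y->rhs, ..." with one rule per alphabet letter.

  step 3 ⇒ step 4: BABACCBABACCABAABABABACCBABACCABAABABABACCBABACCABAABAACCABAABABABACCBABACCABAABAACCABAABABABACCBABACCABAABA ⇒ BAB·ACC·BAB·ACC·ABA·ABA·BAB·ACC·BAB·ACC·ABA·ABA·ACC·BAB·ACC·ACC·BAB·ACC·BAB·ACC·BAB·ACC·ABA·ABA·BAB·ACC·BAB·ACC·ABA·ABA·ACC·BAB·ACC·ACC·BAB·ACC·BAB·ACC·BAB·ACC·ABA·ABA·BAB·ACC·BAB·ACC·ABA·ABA·ACC·BAB·ACC·ACC·BAB·ACC·ACC·ABA·ABA·ACC·BAB·ACC·ACC·BAB·ACC·BAB·ACC·BAB·ACC·ABA·ABA·BAB·ACC·BAB·ACC·ABA·ABA·ACC·BAB·ACC·ACC·BAB·ACC·ACC·ABA·ABA·ACC·BAB·ACC·ACC·BAB·ACC·BAB·ACC·BAB·ACC·ABA·ABA·BAB·ACC·BAB·ACC·ABA·ABA·ACC·BAB·ACC·ACC·BAB·ACC
    A ↦ ACC
    B ↦ BAB
    C ↦ ABA

A->ACC, B->BAB, C->ABA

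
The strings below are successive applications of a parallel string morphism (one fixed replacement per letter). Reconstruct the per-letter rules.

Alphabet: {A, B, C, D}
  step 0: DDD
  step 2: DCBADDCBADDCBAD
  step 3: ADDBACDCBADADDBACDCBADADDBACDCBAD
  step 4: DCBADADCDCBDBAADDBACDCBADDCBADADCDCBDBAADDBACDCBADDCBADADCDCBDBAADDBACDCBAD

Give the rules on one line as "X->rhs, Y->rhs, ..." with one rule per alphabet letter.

  step 3 ⇒ step 4: ADDBACDCBADADDBACDCBADADDBACDCBAD ⇒ DCB·AD·AD·C·DCB·DBA·AD·DBA·C·DCB·AD·DCB·AD·AD·C·DCB·DBA·AD·DBA·C·DCB·AD·DCB·AD·AD·C·DCB·DBA·AD·DBA·C·DCB·AD
    A ↦ DCB
    B ↦ C
    C ↦ DBA
    D ↦ AD

A->DCB, B->C, C->DBA, D->AD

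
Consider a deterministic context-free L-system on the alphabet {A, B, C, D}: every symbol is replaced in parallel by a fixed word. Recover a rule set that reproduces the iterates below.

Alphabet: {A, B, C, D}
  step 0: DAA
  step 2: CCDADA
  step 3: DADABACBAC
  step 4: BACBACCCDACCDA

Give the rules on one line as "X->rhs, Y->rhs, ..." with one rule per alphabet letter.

  step 3 ⇒ step 4: DADABACBAC ⇒ BA·C·BA·C·C·C·DA·C·C·DA
    A ↦ C
    B ↦ C
    C ↦ DA
    D ↦ BA

A->C, B->C, C->DA, D->BA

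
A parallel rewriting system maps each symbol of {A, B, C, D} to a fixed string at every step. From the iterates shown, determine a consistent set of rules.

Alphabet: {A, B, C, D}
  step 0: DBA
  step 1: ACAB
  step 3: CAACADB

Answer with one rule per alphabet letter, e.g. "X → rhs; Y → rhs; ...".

  step 0 ⇒ step 1: DBA ⇒ A·CA·B
    A ↦ B
    B ↦ CA
    D ↦ A
    C ↦ D  (constrained at step 1)

A->B, B->CA, C->D, D->A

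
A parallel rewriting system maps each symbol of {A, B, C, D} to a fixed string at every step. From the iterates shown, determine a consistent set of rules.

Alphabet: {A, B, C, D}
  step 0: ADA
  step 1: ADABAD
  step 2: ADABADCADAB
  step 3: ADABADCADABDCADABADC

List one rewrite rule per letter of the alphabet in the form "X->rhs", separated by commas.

  step 2 ⇒ step 3: ADABADCADAB ⇒ AD·AB·AD·C·AD·AB·DC·AD·AB·AD·C
    A ↦ AD
    B ↦ C
    C ↦ DC
    D ↦ AB

A->AD, B->C, C->DC, D->AB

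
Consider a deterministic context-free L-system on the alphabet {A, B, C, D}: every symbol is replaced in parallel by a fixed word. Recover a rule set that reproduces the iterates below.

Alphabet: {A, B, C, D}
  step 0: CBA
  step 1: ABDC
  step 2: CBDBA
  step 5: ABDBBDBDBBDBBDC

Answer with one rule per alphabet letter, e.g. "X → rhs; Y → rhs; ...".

  step 1 ⇒ step 2: ABDC ⇒ C·BD·B·A
    A ↦ C
    B ↦ BD
    C ↦ A
    D ↦ B

A->C, B->BD, C->A, D->B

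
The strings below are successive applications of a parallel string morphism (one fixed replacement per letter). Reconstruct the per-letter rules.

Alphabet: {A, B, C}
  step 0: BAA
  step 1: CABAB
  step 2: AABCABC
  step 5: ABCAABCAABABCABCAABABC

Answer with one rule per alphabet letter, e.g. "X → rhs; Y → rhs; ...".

  step 1 ⇒ step 2: CABAB ⇒ A·AB·C·AB·C
    A ↦ AB
    B ↦ C
    C ↦ A

A->AB, B->C, C->A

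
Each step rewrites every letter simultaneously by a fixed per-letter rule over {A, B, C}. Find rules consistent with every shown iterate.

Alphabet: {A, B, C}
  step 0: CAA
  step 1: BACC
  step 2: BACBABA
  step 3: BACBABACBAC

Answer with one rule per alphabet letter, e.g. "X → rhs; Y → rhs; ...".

  step 2 ⇒ step 3: BACBABA ⇒ BA·C·BA·BA·C·BA·C
    A ↦ C
    B ↦ BA
    C ↦ BA

A->C, B->BA, C->BA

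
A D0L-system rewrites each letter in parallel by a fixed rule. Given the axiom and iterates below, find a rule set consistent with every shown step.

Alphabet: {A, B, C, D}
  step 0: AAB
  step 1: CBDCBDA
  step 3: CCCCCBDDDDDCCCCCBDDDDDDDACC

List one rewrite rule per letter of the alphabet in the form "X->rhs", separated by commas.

A->CBD, B->A, C->DD, D->CC

  step 0 ⇒ step 1: AAB ⇒ CBD·CBD·A
    A ↦ CBD
    B ↦ A
    C ↦ DD  (constrained at step 1)
    D ↦ CC  (constrained at step 1)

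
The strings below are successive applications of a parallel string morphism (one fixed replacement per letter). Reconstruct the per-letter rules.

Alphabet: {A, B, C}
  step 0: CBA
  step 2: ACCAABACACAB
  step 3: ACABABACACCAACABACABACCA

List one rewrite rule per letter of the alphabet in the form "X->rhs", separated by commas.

  step 2 ⇒ step 3: ACCAABACACAB ⇒ AC·AB·AB·AC·AC·CA·AC·AB·AC·AB·AC·CA
    A ↦ AC
    B ↦ CA
    C ↦ AB

A->AC, B->CA, C->AB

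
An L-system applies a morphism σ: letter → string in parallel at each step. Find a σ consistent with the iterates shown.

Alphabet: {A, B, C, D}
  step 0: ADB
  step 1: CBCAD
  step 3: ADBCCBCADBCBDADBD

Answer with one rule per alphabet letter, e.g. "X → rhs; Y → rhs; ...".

  step 0 ⇒ step 1: ADB ⇒ C·BC·AD
    A ↦ C
    B ↦ AD
    D ↦ BC
    C ↦ BD  (constrained at step 1)

A->C, B->AD, C->BD, D->BC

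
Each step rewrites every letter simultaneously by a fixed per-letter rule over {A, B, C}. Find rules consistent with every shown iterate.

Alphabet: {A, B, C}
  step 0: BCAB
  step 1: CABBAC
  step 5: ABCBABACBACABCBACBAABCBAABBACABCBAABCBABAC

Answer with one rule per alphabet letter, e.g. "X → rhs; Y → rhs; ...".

  step 0 ⇒ step 1: BCAB ⇒ C·AB·BA·C
    A ↦ BA
    B ↦ C
    C ↦ AB

A->BA, B->C, C->AB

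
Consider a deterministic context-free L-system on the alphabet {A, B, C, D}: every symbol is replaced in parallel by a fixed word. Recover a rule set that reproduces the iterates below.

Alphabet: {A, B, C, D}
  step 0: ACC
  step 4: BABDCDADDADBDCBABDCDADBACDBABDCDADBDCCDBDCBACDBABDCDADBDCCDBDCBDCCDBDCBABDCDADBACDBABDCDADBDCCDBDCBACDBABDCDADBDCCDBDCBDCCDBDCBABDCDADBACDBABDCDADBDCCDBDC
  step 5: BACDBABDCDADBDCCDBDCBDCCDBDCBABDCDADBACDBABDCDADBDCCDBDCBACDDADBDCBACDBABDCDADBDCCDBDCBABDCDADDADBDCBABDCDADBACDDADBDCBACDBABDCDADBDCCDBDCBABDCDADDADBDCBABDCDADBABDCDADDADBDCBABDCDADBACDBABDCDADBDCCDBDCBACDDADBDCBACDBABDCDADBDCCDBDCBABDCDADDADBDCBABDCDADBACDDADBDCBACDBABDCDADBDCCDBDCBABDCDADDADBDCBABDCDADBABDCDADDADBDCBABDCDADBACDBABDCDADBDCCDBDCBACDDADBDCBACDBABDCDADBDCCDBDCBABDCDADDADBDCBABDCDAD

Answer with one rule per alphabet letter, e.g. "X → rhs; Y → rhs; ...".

A->CD, B->BA, C->DAD, D->BDC

  step 4 ⇒ step 5: BABDCDADDADBDCBABDCDADBACDBABDCDADBDCCDBDCBACDBABDCDADBDCCDBDCBDCCDBDCBABDCDADBACDBABDCDADBDCCDBDCBACDBABDCDADBDCCDBDCBDCCDBDCBABDCDADBACDBABDCDADBDCCDBDC ⇒ BA·CD·BA·BDC·DAD·BDC·CD·BDC·BDC·CD·BDC·BA·BDC·DAD·BA·CD·BA·BDC·DAD·BDC·CD·BDC·BA·CD·DAD·BDC·BA·CD·BA·BDC·DAD·BDC·CD·BDC·BA·BDC·DAD·DAD·BDC·BA·BDC·DAD·BA·CD·DAD·BDC·BA·CD·BA·BDC·DAD·BDC·CD·BDC·BA·BDC·DAD·DAD·BDC·BA·BDC·DAD·BA·BDC·DAD·DAD·BDC·BA·BDC·DAD·BA·CD·BA·BDC·DAD·BDC·CD·BDC·BA·CD·DAD·BDC·BA·CD·BA·BDC·DAD·BDC·CD·BDC·BA·BDC·DAD·DAD·BDC·BA·BDC·DAD·BA·CD·DAD·BDC·BA·CD·BA·BDC·DAD·BDC·CD·BDC·BA·BDC·DAD·DAD·BDC·BA·BDC·DAD·BA·BDC·DAD·DAD·BDC·BA·BDC·DAD·BA·CD·BA·BDC·DAD·BDC·CD·BDC·BA·CD·DAD·BDC·BA·CD·BA·BDC·DAD·BDC·CD·BDC·BA·BDC·DAD·DAD·BDC·BA·BDC·DAD
    A ↦ CD
    B ↦ BA
    C ↦ DAD
    D ↦ BDC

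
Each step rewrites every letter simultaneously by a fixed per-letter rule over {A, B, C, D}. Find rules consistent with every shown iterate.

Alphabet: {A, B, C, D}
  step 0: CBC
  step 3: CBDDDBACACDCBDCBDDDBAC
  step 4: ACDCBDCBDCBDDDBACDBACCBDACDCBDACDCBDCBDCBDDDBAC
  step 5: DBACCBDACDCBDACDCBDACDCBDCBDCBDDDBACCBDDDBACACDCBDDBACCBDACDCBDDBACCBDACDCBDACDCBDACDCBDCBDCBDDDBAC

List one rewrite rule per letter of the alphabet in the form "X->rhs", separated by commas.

  step 4 ⇒ step 5: ACDCBDCBDCBDDDBACDBACCBDACDCBDACDCBDCBDCBDDDBAC ⇒ DB·AC·CBD·AC·D·CBD·AC·D·CBD·AC·D·CBD·CBD·CBD·D·DB·AC·CBD·D·DB·AC·AC·D·CBD·DB·AC·CBD·AC·D·CBD·DB·AC·CBD·AC·D·CBD·AC·D·CBD·AC·D·CBD·CBD·CBD·D·DB·AC
    A ↦ DB
    B ↦ D
    C ↦ AC
    D ↦ CBD

A->DB, B->D, C->AC, D->CBD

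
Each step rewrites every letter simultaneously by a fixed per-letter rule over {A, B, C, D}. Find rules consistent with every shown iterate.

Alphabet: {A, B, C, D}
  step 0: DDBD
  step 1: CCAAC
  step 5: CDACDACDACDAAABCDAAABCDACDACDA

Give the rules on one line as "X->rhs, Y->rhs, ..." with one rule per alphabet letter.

A->DA, B->AA, C->B, D->C

  step 0 ⇒ step 1: DDBD ⇒ C·C·AA·C
    B ↦ AA
    D ↦ C
    A ↦ DA  (constrained at step 1)
    C ↦ B  (constrained at step 1)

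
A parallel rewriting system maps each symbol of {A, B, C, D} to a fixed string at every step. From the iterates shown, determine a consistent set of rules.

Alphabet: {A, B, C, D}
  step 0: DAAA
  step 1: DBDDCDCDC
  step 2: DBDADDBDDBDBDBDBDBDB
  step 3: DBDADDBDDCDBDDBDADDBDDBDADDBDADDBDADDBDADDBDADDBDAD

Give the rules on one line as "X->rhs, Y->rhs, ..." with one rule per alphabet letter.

A->DC, B->AD, C->B, D->DBD

  step 2 ⇒ step 3: DBDADDBDDBDBDBDBDBDB ⇒ DBD·AD·DBD·DC·DBD·DBD·AD·DBD·DBD·AD·DBD·AD·DBD·AD·DBD·AD·DBD·AD·DBD·AD
    A ↦ DC
    B ↦ AD
    D ↦ DBD
  step 1 ⇒ step 2: DBDDCDCDC ⇒ DBD·AD·DBD·DBD·B·DBD·B·DBD·B
    C ↦ B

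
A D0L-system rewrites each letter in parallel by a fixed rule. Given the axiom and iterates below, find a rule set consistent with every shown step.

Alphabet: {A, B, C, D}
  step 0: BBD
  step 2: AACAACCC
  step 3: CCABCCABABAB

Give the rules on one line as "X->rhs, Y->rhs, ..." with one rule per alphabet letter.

  step 2 ⇒ step 3: AACAACCC ⇒ C·C·AB·C·C·AB·AB·AB
    A ↦ C
    C ↦ AB
    B ↦ DA  (constrained at step 0)
    D ↦ AA  (constrained at step 0)

A->C, B->DA, C->AB, D->AA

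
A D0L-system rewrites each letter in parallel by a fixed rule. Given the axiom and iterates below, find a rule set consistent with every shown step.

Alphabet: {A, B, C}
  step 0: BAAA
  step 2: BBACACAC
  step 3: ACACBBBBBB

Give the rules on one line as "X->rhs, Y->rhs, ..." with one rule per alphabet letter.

A->B, B->AC, C->B

  step 2 ⇒ step 3: BBACACAC ⇒ AC·AC·B·B·B·B·B·B
    A ↦ B
    B ↦ AC
    C ↦ B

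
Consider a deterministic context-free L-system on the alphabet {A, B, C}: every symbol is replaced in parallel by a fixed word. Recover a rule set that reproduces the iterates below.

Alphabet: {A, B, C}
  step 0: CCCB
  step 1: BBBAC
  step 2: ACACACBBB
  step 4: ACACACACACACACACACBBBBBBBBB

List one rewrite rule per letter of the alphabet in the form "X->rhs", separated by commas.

A->BB, B->AC, C->B

  step 1 ⇒ step 2: BBBAC ⇒ AC·AC·AC·BB·B
    A ↦ BB
    B ↦ AC
    C ↦ B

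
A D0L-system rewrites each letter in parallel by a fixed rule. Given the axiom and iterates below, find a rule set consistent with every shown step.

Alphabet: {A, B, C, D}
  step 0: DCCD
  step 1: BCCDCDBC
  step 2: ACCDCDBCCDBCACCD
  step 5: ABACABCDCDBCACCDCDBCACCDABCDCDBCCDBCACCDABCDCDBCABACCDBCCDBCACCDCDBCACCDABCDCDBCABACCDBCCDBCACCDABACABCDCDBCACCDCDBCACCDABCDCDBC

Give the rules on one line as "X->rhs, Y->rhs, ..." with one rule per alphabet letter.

  step 1 ⇒ step 2: BCCDCDBC ⇒ AC·CD·CD·BC·CD·BC·AC·CD
    B ↦ AC
    C ↦ CD
    D ↦ BC
    A ↦ AB  (constrained at step 2)

A->AB, B->AC, C->CD, D->BC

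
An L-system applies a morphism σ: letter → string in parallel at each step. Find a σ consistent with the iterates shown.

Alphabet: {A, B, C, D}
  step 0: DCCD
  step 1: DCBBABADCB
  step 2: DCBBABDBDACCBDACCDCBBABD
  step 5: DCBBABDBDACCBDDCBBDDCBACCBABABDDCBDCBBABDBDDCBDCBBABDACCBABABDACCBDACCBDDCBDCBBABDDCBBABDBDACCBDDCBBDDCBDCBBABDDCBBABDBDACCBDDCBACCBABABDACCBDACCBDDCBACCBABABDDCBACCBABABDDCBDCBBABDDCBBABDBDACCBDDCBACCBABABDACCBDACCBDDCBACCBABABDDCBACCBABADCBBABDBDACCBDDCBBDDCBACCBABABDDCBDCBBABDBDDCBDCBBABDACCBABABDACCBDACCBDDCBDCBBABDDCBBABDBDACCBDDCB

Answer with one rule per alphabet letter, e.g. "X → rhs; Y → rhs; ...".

  step 1 ⇒ step 2: DCBBABADCB ⇒ DCB·BA·BD·BD·ACC·BD·ACC·DCB·BA·BD
    A ↦ ACC
    B ↦ BD
    C ↦ BA
    D ↦ DCB

A->ACC, B->BD, C->BA, D->DCB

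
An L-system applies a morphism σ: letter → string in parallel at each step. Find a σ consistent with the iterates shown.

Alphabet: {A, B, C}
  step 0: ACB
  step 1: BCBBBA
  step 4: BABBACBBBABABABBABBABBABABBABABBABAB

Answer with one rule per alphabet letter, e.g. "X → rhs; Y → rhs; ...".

A->B, B->BA, C->CBB

  step 0 ⇒ step 1: ACB ⇒ B·CBB·BA
    A ↦ B
    B ↦ BA
    C ↦ CBB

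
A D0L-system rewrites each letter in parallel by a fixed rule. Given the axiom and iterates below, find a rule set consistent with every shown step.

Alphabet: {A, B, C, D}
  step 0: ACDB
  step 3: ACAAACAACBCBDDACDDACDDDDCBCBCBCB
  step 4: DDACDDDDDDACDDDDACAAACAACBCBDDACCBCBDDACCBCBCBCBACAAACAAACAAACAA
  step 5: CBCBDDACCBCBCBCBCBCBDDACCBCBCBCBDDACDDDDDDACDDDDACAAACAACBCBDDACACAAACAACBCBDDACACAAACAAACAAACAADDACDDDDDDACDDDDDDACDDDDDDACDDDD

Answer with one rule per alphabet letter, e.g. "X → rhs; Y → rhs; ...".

A->DD, B->AA, C->AC, D->CB

  step 4 ⇒ step 5: DDACDDDDDDACDDDDACAAACAACBCBDDACCBCBDDACCBCBCBCBACAAACAAACAAACAA ⇒ CB·CB·DD·AC·CB·CB·CB·CB·CB·CB·DD·AC·CB·CB·CB·CB·DD·AC·DD·DD·DD·AC·DD·DD·AC·AA·AC·AA·CB·CB·DD·AC·AC·AA·AC·AA·CB·CB·DD·AC·AC·AA·AC·AA·AC·AA·AC·AA·DD·AC·DD·DD·DD·AC·DD·DD·DD·AC·DD·DD·DD·AC·DD·DD
    A ↦ DD
    B ↦ AA
    C ↦ AC
    D ↦ CB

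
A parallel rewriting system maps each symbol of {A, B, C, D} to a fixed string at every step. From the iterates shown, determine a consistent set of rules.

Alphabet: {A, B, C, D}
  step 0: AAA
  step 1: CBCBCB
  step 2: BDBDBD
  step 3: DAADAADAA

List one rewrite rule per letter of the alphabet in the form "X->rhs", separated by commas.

A->CB, B->D, C->B, D->AA

  step 2 ⇒ step 3: BDBDBD ⇒ D·AA·D·AA·D·AA
    B ↦ D
    D ↦ AA
  step 0 ⇒ step 1: AAA ⇒ CB·CB·CB
    A ↦ CB
  step 1 ⇒ step 2: CBCBCB ⇒ B·D·B·D·B·D
    C ↦ B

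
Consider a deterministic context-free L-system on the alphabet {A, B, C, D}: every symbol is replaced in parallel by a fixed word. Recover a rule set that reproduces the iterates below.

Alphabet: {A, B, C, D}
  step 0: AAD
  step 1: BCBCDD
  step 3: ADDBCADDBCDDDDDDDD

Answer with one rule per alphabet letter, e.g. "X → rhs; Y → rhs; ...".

  step 0 ⇒ step 1: AAD ⇒ BC·BC·DD
    A ↦ BC
    D ↦ DD
    B ↦ CD  (constrained at step 1)
    C ↦ A  (constrained at step 1)

A->BC, B->CD, C->A, D->DD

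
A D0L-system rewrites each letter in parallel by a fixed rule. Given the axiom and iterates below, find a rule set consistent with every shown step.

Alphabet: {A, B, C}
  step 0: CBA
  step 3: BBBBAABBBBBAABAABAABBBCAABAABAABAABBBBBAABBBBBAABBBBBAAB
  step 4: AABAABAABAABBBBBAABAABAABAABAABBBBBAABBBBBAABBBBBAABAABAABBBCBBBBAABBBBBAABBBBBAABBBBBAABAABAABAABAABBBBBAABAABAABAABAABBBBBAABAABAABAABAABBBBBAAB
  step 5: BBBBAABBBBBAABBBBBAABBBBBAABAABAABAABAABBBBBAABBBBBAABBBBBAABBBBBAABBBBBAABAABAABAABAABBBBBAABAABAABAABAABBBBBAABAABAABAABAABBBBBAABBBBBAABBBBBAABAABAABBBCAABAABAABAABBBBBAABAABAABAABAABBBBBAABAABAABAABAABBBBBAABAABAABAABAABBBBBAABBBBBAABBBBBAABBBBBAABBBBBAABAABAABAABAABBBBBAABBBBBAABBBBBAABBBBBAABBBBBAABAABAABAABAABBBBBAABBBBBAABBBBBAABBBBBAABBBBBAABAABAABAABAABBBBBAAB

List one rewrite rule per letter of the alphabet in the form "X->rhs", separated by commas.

A->BB, B->AAB, C->BBC

  step 4 ⇒ step 5: AABAABAABAABBBBBAABAABAABAABAABBBBBAABBBBBAABBBBBAABAABAABBBCBBBBAABBBBBAABBBBBAABBBBBAABAABAABAABAABBBBBAABAABAABAABAABBBBBAABAABAABAABAABBBBBAAB ⇒ BB·BB·AAB·BB·BB·AAB·BB·BB·AAB·BB·BB·AAB·AAB·AAB·AAB·AAB·BB·BB·AAB·BB·BB·AAB·BB·BB·AAB·BB·BB·AAB·BB·BB·AAB·AAB·AAB·AAB·AAB·BB·BB·AAB·AAB·AAB·AAB·AAB·BB·BB·AAB·AAB·AAB·AAB·AAB·BB·BB·AAB·BB·BB·AAB·BB·BB·AAB·AAB·AAB·BBC·AAB·AAB·AAB·AAB·BB·BB·AAB·AAB·AAB·AAB·AAB·BB·BB·AAB·AAB·AAB·AAB·AAB·BB·BB·AAB·AAB·AAB·AAB·AAB·BB·BB·AAB·BB·BB·AAB·BB·BB·AAB·BB·BB·AAB·BB·BB·AAB·AAB·AAB·AAB·AAB·BB·BB·AAB·BB·BB·AAB·BB·BB·AAB·BB·BB·AAB·BB·BB·AAB·AAB·AAB·AAB·AAB·BB·BB·AAB·BB·BB·AAB·BB·BB·AAB·BB·BB·AAB·BB·BB·AAB·AAB·AAB·AAB·AAB·BB·BB·AAB
    A ↦ BB
    B ↦ AAB
    C ↦ BBC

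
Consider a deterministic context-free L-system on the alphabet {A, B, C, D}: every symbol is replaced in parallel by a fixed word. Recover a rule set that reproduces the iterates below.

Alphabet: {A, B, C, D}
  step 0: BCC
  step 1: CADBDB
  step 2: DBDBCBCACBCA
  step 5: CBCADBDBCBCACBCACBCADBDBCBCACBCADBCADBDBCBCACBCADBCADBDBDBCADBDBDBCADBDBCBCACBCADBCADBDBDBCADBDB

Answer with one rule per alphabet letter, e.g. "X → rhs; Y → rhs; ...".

A->DB, B->CA, C->DB, D->CB

  step 1 ⇒ step 2: CADBDB ⇒ DB·DB·CB·CA·CB·CA
    A ↦ DB
    B ↦ CA
    C ↦ DB
    D ↦ CB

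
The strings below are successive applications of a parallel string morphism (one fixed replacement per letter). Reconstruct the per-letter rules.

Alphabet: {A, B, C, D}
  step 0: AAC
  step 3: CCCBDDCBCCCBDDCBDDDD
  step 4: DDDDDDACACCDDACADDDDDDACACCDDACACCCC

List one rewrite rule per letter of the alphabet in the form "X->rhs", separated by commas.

A->CB, B->ACA, C->DD, D->C

  step 3 ⇒ step 4: CCCBDDCBCCCBDDCBDDDD ⇒ DD·DD·DD·ACA·C·C·DD·ACA·DD·DD·DD·ACA·C·C·DD·ACA·C·C·C·C
    B ↦ ACA
    C ↦ DD
    D ↦ C
    A ↦ CB  (constrained at step 0)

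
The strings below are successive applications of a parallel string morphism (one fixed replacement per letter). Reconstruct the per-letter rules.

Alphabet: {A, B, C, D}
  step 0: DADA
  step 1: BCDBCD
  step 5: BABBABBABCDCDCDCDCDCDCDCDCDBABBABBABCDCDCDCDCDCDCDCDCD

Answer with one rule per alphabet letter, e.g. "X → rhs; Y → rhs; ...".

A->CD, B->CD, C->BA, D->B

  step 0 ⇒ step 1: DADA ⇒ B·CD·B·CD
    A ↦ CD
    D ↦ B
    B ↦ CD  (constrained at step 1)
    C ↦ BA  (constrained at step 1)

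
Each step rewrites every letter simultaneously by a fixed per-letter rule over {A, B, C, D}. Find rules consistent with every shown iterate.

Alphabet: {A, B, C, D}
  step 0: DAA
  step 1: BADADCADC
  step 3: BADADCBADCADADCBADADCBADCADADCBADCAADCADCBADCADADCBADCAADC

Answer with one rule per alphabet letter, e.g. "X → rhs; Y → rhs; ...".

A->ADC, B->D, C->CA, D->BAD

  step 0 ⇒ step 1: DAA ⇒ BAD·ADC·ADC
    A ↦ ADC
    D ↦ BAD
    B ↦ D  (constrained at step 1)
    C ↦ CA  (constrained at step 1)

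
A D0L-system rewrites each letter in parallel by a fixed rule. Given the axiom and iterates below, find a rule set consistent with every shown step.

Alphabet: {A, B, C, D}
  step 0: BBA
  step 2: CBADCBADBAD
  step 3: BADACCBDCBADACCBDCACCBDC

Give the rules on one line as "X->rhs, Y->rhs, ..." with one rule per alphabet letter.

A->C, B->AC, C->BAD, D->BDC

  step 2 ⇒ step 3: CBADCBADBAD ⇒ BAD·AC·C·BDC·BAD·AC·C·BDC·AC·C·BDC
    A ↦ C
    B ↦ AC
    C ↦ BAD
    D ↦ BDC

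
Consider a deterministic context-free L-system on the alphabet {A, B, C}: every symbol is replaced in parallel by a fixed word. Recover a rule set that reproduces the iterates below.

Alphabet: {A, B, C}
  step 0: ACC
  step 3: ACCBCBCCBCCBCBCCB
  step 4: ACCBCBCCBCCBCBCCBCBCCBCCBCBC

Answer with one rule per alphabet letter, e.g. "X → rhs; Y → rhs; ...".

  step 3 ⇒ step 4: ACCBCBCCBCCBCBCCB ⇒ AC·CB·CB·C·CB·C·CB·CB·C·CB·CB·C·CB·C·CB·CB·C
    A ↦ AC
    B ↦ C
    C ↦ CB

A->AC, B->C, C->CB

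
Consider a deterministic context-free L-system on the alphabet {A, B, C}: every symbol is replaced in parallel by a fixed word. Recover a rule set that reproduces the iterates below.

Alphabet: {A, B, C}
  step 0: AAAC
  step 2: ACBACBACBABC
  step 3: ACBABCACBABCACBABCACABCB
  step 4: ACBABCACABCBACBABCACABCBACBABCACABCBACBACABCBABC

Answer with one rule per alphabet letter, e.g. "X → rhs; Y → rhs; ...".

A->AC, B->ABC, C->B

  step 3 ⇒ step 4: ACBABCACBABCACBABCACABCB ⇒ AC·B·ABC·AC·ABC·B·AC·B·ABC·AC·ABC·B·AC·B·ABC·AC·ABC·B·AC·B·AC·ABC·B·ABC
    A ↦ AC
    B ↦ ABC
    C ↦ B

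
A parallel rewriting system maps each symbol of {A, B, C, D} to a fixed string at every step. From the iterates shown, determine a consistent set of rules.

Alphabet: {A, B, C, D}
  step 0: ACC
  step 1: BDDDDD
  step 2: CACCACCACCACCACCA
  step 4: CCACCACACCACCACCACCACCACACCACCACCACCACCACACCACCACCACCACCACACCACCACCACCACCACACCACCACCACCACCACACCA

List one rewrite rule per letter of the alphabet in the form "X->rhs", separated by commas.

A->BD, B->CA, C->DD, D->CCA

  step 1 ⇒ step 2: BDDDDD ⇒ CA·CCA·CCA·CCA·CCA·CCA
    B ↦ CA
    D ↦ CCA
  step 0 ⇒ step 1: ACC ⇒ BD·DD·DD
    A ↦ BD
  step 0 ⇒ step 1: ACC ⇒ BD·DD·DD
    C ↦ DD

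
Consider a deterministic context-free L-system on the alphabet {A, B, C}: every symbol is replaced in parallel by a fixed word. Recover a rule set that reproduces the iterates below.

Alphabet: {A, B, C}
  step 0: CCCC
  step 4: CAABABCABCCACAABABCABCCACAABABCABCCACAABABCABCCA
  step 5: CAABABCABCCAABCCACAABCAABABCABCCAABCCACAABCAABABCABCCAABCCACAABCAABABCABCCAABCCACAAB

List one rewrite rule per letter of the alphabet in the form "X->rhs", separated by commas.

  step 4 ⇒ step 5: CAABABCABCCACAABABCABCCACAABABCABCCACAABABCABCCA ⇒ CA·AB·AB·C·AB·C·CA·AB·C·CA·CA·AB·CA·AB·AB·C·AB·C·CA·AB·C·CA·CA·AB·CA·AB·AB·C·AB·C·CA·AB·C·CA·CA·AB·CA·AB·AB·C·AB·C·CA·AB·C·CA·CA·AB
    A ↦ AB
    B ↦ C
    C ↦ CA

A->AB, B->C, C->CA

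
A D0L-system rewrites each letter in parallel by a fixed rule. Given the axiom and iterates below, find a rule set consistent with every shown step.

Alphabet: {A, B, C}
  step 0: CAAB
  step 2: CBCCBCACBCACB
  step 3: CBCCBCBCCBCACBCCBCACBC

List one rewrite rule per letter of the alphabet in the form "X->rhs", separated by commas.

  step 2 ⇒ step 3: CBCCBCACBCACB ⇒ CB·C·CB·CB·C·CB·CA·CB·C·CB·CA·CB·C
    A ↦ CA
    B ↦ C
    C ↦ CB

A->CA, B->C, C->CB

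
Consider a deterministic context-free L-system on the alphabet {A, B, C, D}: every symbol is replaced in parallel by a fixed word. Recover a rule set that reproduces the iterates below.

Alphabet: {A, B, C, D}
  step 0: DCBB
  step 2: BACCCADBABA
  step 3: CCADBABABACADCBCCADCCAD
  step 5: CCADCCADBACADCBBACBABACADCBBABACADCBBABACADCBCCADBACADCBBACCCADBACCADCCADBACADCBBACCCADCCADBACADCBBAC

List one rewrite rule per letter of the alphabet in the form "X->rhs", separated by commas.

A->CAD, B->C, C->BA, D->CB

  step 2 ⇒ step 3: BACCCADBABA ⇒ C·CAD·BA·BA·BA·CAD·CB·C·CAD·C·CAD
    A ↦ CAD
    B ↦ C
    C ↦ BA
    D ↦ CB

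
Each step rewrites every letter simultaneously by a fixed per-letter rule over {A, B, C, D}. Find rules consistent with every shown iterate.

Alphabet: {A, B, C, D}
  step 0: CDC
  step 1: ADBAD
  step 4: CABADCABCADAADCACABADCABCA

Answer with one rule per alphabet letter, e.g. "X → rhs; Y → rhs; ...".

A->CA, B->DA, C->AD, D->B

  step 0 ⇒ step 1: CDC ⇒ AD·B·AD
    C ↦ AD
    D ↦ B
    A ↦ CA  (constrained at step 1)
    B ↦ DA  (constrained at step 1)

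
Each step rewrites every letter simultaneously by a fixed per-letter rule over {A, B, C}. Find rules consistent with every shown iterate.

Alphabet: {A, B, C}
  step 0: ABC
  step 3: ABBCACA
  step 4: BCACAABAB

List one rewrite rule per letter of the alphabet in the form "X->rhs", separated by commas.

A->B, B->CA, C->A

  step 3 ⇒ step 4: ABBCACA ⇒ B·CA·CA·A·B·A·B
    A ↦ B
    B ↦ CA
    C ↦ A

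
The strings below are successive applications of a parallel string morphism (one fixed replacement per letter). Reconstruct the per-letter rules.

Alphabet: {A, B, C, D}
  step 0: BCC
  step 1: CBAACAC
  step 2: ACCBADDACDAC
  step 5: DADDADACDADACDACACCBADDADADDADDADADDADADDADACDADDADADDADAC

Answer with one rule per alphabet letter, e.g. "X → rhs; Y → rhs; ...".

A->D, B->CBA, C->AC, D->DA

  step 1 ⇒ step 2: CBAACAC ⇒ AC·CBA·D·D·AC·D·AC
    A ↦ D
    B ↦ CBA
    C ↦ AC
    D ↦ DA  (constrained at step 2)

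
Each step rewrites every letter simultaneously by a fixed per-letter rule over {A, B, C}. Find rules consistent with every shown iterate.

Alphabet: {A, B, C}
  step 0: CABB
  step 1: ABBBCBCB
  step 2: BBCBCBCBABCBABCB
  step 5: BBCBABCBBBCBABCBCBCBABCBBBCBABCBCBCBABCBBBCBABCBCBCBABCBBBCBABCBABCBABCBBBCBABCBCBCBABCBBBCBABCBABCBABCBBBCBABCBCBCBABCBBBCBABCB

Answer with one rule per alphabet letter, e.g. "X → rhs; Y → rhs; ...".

A->BB, B->CB, C->AB

  step 1 ⇒ step 2: ABBBCBCB ⇒ BB·CB·CB·CB·AB·CB·AB·CB
    A ↦ BB
    B ↦ CB
    C ↦ AB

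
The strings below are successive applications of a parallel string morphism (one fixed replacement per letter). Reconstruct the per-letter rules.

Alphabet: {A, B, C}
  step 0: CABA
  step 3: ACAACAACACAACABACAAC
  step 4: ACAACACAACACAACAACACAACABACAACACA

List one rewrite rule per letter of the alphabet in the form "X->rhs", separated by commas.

A->AC, B->AB, C->A

  step 3 ⇒ step 4: ACAACAACACAACABACAAC ⇒ AC·A·AC·AC·A·AC·AC·A·AC·A·AC·AC·A·AC·AB·AC·A·AC·AC·A
    A ↦ AC
    B ↦ AB
    C ↦ A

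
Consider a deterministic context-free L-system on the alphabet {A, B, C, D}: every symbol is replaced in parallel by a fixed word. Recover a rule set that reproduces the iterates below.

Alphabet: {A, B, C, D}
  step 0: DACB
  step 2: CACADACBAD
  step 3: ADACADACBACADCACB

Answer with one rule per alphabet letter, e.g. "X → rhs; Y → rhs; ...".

A->AC, B->C, C->AD, D->B

  step 2 ⇒ step 3: CACADACBAD ⇒ AD·AC·AD·AC·B·AC·AD·C·AC·B
    A ↦ AC
    B ↦ C
    C ↦ AD
    D ↦ B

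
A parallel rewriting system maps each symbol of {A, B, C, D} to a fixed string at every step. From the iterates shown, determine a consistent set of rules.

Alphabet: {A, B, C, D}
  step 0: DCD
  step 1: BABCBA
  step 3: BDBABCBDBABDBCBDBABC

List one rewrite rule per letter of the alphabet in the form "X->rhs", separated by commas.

  step 0 ⇒ step 1: DCD ⇒ BA·BC·BA
    C ↦ BC
    D ↦ BA
    A ↦ C  (constrained at step 1)
    B ↦ BD  (constrained at step 1)

A->C, B->BD, C->BC, D->BA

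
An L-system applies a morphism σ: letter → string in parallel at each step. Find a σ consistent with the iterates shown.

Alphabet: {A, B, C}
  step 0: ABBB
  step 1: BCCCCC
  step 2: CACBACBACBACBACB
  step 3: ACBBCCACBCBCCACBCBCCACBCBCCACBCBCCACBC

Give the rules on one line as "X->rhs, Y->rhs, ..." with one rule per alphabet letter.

  step 2 ⇒ step 3: CACBACBACBACBACB ⇒ ACB·BCC·ACB·C·BCC·ACB·C·BCC·ACB·C·BCC·ACB·C·BCC·ACB·C
    A ↦ BCC
    B ↦ C
    C ↦ ACB

A->BCC, B->C, C->ACB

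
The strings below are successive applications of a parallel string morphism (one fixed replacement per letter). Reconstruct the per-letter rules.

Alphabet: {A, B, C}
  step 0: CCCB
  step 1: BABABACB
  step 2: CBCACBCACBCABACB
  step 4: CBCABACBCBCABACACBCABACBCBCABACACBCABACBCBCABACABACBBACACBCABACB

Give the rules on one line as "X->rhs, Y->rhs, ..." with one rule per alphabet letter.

A->CA, B->CB, C->BA

  step 1 ⇒ step 2: BABABACB ⇒ CB·CA·CB·CA·CB·CA·BA·CB
    A ↦ CA
    B ↦ CB
    C ↦ BA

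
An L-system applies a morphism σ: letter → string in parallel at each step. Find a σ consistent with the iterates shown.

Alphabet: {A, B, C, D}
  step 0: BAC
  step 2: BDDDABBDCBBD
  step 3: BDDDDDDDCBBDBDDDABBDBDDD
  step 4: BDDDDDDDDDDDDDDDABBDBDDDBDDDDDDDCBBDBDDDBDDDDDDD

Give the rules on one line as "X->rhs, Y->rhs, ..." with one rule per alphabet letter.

  step 3 ⇒ step 4: BDDDDDDDCBBDBDDDABBDBDDD ⇒ BD·DD·DD·DD·DD·DD·DD·DD·AB·BD·BD·DD·BD·DD·DD·DD·CB·BD·BD·DD·BD·DD·DD·DD
    A ↦ CB
    B ↦ BD
    C ↦ AB
    D ↦ DD

A->CB, B->BD, C->AB, D->DD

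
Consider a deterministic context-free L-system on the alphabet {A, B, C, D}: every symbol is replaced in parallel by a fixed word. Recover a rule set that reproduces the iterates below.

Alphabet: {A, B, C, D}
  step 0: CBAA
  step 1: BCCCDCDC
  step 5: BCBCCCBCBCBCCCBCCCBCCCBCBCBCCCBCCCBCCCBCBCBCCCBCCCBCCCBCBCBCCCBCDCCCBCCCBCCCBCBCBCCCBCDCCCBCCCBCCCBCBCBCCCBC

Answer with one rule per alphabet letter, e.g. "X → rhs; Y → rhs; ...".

A->DC, B->CC, C->BC, D->A

  step 0 ⇒ step 1: CBAA ⇒ BC·CC·DC·DC
    A ↦ DC
    B ↦ CC
    C ↦ BC
    D ↦ A  (constrained at step 1)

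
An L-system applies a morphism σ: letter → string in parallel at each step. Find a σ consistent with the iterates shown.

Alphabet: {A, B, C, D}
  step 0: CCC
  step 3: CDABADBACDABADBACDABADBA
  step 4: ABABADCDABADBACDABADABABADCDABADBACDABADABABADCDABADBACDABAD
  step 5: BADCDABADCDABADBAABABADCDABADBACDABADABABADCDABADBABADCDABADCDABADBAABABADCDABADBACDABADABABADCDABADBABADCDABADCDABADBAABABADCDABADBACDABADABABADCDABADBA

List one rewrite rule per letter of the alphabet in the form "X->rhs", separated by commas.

  step 4 ⇒ step 5: ABABADCDABADBACDABADABABADCDABADBACDABADABABADCDABADBACDABAD ⇒ BAD·CDA·BAD·CDA·BAD·BA·A·BA·BAD·CDA·BAD·BA·CDA·BAD·A·BA·BAD·CDA·BAD·BA·BAD·CDA·BAD·CDA·BAD·BA·A·BA·BAD·CDA·BAD·BA·CDA·BAD·A·BA·BAD·CDA·BAD·BA·BAD·CDA·BAD·CDA·BAD·BA·A·BA·BAD·CDA·BAD·BA·CDA·BAD·A·BA·BAD·CDA·BAD·BA
    A ↦ BAD
    B ↦ CDA
    C ↦ A
    D ↦ BA

A->BAD, B->CDA, C->A, D->BA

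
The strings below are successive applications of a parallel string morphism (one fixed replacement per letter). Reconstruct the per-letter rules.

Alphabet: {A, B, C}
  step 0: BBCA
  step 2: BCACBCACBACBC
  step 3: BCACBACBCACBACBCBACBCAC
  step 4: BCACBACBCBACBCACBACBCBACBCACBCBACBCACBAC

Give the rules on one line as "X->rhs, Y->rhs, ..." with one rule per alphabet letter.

A->B, B->BC, C->AC

  step 3 ⇒ step 4: BCACBACBCACBACBCBACBCAC ⇒ BC·AC·B·AC·BC·B·AC·BC·AC·B·AC·BC·B·AC·BC·AC·BC·B·AC·BC·AC·B·AC
    A ↦ B
    B ↦ BC
    C ↦ AC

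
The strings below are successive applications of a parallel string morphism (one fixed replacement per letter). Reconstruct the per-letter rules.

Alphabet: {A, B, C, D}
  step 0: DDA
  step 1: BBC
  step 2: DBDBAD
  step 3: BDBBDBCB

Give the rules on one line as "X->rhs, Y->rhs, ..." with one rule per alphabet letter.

  step 2 ⇒ step 3: DBDBAD ⇒ B·DB·B·DB·C·B
    A ↦ C
    B ↦ DB
    D ↦ B
  step 1 ⇒ step 2: BBC ⇒ DB·DB·AD
    C ↦ AD

A->C, B->DB, C->AD, D->B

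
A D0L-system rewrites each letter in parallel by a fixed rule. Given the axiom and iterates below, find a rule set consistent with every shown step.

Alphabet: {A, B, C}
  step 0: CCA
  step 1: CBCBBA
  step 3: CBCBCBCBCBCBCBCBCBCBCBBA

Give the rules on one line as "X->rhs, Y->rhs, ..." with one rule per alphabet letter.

  step 0 ⇒ step 1: CCA ⇒ CB·CB·BA
    A ↦ BA
    C ↦ CB
    B ↦ CB  (constrained at step 1)

A->BA, B->CB, C->CB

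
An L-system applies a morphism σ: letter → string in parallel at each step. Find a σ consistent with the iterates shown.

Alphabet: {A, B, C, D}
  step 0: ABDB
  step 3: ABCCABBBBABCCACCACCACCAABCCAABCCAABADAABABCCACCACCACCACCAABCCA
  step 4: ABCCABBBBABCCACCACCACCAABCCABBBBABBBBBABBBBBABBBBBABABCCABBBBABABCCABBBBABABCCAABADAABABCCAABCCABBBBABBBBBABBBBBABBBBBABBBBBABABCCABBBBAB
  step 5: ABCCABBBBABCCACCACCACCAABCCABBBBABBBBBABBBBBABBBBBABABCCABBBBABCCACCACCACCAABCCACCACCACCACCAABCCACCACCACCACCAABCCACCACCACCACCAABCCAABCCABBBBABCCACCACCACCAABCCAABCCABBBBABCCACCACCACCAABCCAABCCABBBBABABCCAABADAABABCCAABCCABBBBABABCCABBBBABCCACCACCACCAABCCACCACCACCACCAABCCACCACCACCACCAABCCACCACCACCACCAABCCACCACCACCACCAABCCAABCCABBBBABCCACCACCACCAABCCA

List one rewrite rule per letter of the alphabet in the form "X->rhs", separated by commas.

  step 4 ⇒ step 5: ABCCABBBBABCCACCACCACCAABCCABBBBABBBBBABBBBBABBBBBABABCCABBBBABABCCABBBBABABCCAABADAABABCCAABCCABBBBABBBBBABBBBBABBBBBABBBBBABABCCABBBBAB ⇒ AB·CCA·BB·BB·AB·CCA·CCA·CCA·CCA·AB·CCA·BB·BB·AB·BB·BB·AB·BB·BB·AB·BB·BB·AB·AB·CCA·BB·BB·AB·CCA·CCA·CCA·CCA·AB·CCA·CCA·CCA·CCA·CCA·AB·CCA·CCA·CCA·CCA·CCA·AB·CCA·CCA·CCA·CCA·CCA·AB·CCA·AB·CCA·BB·BB·AB·CCA·CCA·CCA·CCA·AB·CCA·AB·CCA·BB·BB·AB·CCA·CCA·CCA·CCA·AB·CCA·AB·CCA·BB·BB·AB·AB·CCA·AB·ADA·AB·AB·CCA·AB·CCA·BB·BB·AB·AB·CCA·BB·BB·AB·CCA·CCA·CCA·CCA·AB·CCA·CCA·CCA·CCA·CCA·AB·CCA·CCA·CCA·CCA·CCA·AB·CCA·CCA·CCA·CCA·CCA·AB·CCA·CCA·CCA·CCA·CCA·AB·CCA·AB·CCA·BB·BB·AB·CCA·CCA·CCA·CCA·AB·CCA
    A ↦ AB
    B ↦ CCA
    C ↦ BB
    D ↦ ADA

A->AB, B->CCA, C->BB, D->ADA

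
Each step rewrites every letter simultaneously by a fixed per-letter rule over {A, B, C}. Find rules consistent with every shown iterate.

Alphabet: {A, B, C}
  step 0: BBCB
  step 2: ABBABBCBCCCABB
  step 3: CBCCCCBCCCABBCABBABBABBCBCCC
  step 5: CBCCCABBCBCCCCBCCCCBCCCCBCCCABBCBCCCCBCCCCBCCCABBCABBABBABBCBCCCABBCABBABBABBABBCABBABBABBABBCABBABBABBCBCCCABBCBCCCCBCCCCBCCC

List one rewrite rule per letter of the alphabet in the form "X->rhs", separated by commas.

  step 2 ⇒ step 3: ABBABBCBCCCABB ⇒ CBC·C·C·CBC·C·C·ABB·C·ABB·ABB·ABB·CBC·C·C
    A ↦ CBC
    B ↦ C
    C ↦ ABB

A->CBC, B->C, C->ABB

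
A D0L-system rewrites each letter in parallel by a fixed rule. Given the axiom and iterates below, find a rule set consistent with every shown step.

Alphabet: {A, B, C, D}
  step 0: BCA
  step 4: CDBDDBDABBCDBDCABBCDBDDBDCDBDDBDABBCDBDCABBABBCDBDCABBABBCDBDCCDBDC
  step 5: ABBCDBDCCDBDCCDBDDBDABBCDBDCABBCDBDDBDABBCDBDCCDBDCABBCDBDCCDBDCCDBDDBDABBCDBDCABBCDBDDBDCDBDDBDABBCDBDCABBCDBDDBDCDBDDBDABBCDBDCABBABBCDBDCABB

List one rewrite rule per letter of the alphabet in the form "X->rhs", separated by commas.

A->C, B->DBD, C->ABB, D->C

  step 4 ⇒ step 5: CDBDDBDABBCDBDCABBCDBDDBDCDBDDBDABBCDBDCABBABBCDBDCABBABBCDBDCCDBDC ⇒ ABB·C·DBD·C·C·DBD·C·C·DBD·DBD·ABB·C·DBD·C·ABB·C·DBD·DBD·ABB·C·DBD·C·C·DBD·C·ABB·C·DBD·C·C·DBD·C·C·DBD·DBD·ABB·C·DBD·C·ABB·C·DBD·DBD·C·DBD·DBD·ABB·C·DBD·C·ABB·C·DBD·DBD·C·DBD·DBD·ABB·C·DBD·C·ABB·ABB·C·DBD·C·ABB
    A ↦ C
    B ↦ DBD
    C ↦ ABB
    D ↦ C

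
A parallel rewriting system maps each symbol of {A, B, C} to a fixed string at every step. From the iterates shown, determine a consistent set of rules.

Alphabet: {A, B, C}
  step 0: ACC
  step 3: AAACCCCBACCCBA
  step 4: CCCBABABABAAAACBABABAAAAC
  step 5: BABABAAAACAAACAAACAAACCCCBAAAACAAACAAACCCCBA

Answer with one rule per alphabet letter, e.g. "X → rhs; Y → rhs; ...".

A->C, B->AAA, C->BA

  step 4 ⇒ step 5: CCCBABABABAAAACBABABAAAAC ⇒ BA·BA·BA·AAA·C·AAA·C·AAA·C·AAA·C·C·C·C·BA·AAA·C·AAA·C·AAA·C·C·C·C·BA
    A ↦ C
    B ↦ AAA
    C ↦ BA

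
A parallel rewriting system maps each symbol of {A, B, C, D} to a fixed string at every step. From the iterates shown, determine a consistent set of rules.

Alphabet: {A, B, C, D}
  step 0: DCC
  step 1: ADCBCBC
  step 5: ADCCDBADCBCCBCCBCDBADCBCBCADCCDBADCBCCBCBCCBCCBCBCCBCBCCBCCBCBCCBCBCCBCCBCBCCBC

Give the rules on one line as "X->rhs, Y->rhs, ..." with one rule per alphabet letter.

  step 0 ⇒ step 1: DCC ⇒ ADC·BC·BC
    C ↦ BC
    D ↦ ADC
    A ↦ DB  (constrained at step 1)
    B ↦ C  (constrained at step 1)

A->DB, B->C, C->BC, D->ADC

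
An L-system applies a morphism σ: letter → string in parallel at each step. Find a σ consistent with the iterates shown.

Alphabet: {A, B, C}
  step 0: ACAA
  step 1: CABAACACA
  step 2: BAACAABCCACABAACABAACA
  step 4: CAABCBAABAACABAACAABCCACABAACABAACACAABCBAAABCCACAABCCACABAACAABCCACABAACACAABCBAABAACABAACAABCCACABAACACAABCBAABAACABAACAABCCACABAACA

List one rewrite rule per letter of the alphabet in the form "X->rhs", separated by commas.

  step 1 ⇒ step 2: CABAACACA ⇒ BAA·CA·ABC·CA·CA·BAA·CA·BAA·CA
    A ↦ CA
    B ↦ ABC
    C ↦ BAA

A->CA, B->ABC, C->BAA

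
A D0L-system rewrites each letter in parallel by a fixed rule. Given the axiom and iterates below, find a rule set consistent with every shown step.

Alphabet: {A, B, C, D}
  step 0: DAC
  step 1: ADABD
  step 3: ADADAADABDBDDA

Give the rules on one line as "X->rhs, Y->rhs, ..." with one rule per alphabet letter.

A->DA, B->CC, C->BD, D->A

  step 0 ⇒ step 1: DAC ⇒ A·DA·BD
    A ↦ DA
    C ↦ BD
    D ↦ A
    B ↦ CC  (constrained at step 1)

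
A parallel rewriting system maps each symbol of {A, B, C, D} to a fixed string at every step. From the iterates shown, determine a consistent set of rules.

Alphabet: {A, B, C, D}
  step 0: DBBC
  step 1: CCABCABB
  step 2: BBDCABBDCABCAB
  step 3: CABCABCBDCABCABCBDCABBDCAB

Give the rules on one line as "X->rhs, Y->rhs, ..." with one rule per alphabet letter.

  step 2 ⇒ step 3: BBDCABBDCABCAB ⇒ CAB·CAB·C·B·D·CAB·CAB·C·B·D·CAB·B·D·CAB
    A ↦ D
    B ↦ CAB
    C ↦ B
    D ↦ C

A->D, B->CAB, C->B, D->C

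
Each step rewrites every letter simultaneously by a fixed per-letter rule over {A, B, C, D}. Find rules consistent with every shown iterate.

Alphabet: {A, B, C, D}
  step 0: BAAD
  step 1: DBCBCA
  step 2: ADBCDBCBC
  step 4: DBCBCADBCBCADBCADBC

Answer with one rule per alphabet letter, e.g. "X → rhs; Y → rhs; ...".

A->BC, B->D, C->BC, D->A

  step 1 ⇒ step 2: DBCBCA ⇒ A·D·BC·D·BC·BC
    A ↦ BC
    B ↦ D
    C ↦ BC
    D ↦ A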